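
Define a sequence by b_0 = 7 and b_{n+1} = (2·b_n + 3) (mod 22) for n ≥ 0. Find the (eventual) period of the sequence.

10

Listing terms: b_0 = 7,  b_1 = 17,  b_2 = 15,  b_3 = 11,  b_4 = 3,  b_5 = 9,  b_6 = 21,  b_7 = 1,  b_8 = 5,  b_9 = 13,  b_{10} = 7.
The sequence repeats with period 10.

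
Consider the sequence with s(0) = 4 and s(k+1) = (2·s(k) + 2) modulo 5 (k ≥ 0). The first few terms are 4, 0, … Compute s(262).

Listing terms: s(0) = 4,  s(1) = 0,  s(2) = 2,  s(3) = 1,  s(4) = 4.
Since s(4) = s(0) = 4, the sequence is periodic with period 4.
(262 - 0) mod 4 = 2, so s(262) = s(2) = 2.

2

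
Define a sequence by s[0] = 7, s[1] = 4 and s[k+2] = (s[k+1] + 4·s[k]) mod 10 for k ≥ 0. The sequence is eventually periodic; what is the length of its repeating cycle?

Computing terms: s[0] = 7,  s[1] = 4,  s[2] = 2,  s[3] = 8,  s[4] = 6,  s[5] = 8,  s[6] = 2,  s[7] = 4,  s[8] = 2.
Since (s[7], s[8]) = (s[1], s[2]) = (4, 2) (two consecutive terms determine the rest), the sequence is eventually periodic: after a pre-period of length 1 it cycles with period 6.

6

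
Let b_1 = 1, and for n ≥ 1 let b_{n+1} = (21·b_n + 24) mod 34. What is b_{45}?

Computing terms: b_1 = 1, b_2 = 11, b_3 = 17, b_4 = 7, b_5 = 1.
The sequence repeats with period 4.
So b_{45} = b_{1 + ((45-1) mod 4)} = b_1 = 1.

1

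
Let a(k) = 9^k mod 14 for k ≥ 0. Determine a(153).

1

Computing terms: a(0) = 1, a(1) = 9, a(2) = 11, a(3) = 1.
Since a(3) = a(0) = 1, the sequence is periodic with period 3.
(153 - 0) mod 3 = 0, so a(153) = a(0) = 1.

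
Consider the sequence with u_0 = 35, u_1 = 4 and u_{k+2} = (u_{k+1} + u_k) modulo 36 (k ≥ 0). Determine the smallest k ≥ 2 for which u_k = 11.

15

Listing terms: u_0 = 35, u_1 = 4, u_2 = 3, u_3 = 7, u_4 = 10, u_5 = 17, u_6 = 27, u_7 = 8, u_8 = 35, u_9 = 7, u_{10} = 6, u_{11} = 13, u_{12} = 19, u_{13} = 32, u_{14} = 15, u_{15} = 11, u_{16} = 26, u_{17} = 1, u_{18} = 27, u_{19} = 28, u_{20} = 19, u_{21} = 11, u_{22} = 30, u_{23} = 5, u_{24} = 35, u_{25} = 4.
The sequence repeats with period 24.
The value 11 first appears (with k ≥ 2) at u_{15}.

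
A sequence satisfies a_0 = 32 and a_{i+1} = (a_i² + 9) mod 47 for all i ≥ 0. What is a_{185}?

a_0 = 32, a_1 = 46, a_2 = 10, a_3 = 15, a_4 = 46.
Since a_4 = a_1 = 46, the sequence is eventually periodic: after a pre-period of length 1 it cycles with period 3.
For i ≥ 1, a_i depends only on (i - 1) mod 3. (185 - 1) mod 3 = 1, so a_{185} = a_2 = 10.

10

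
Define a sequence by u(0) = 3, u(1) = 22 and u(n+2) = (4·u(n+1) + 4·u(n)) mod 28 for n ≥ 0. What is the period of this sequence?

We have u(0) = 3,  u(1) = 22,  u(2) = 16,  u(3) = 12,  u(4) = 0,  u(5) = 20,  u(6) = 24,  u(7) = 8,  u(8) = 16,  u(9) = 12.
Since (u(8), u(9)) = (u(2), u(3)) = (16, 12) (two consecutive terms determine the rest), the sequence is eventually periodic: after a pre-period of length 2 it cycles with period 6.

6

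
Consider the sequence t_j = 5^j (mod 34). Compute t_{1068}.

21

Computing terms: t_1 = 5,  t_2 = 25,  t_3 = 23,  t_4 = 13,  t_5 = 31,  t_6 = 19,  t_7 = 27,  t_8 = 33,  t_9 = 29,  t_{10} = 9,  t_{11} = 11,  t_{12} = 21,  t_{13} = 3,  t_{14} = 15,  t_{15} = 7,  t_{16} = 1,  t_{17} = 5.
The sequence repeats with period 16.
(1068 - 1) mod 16 = 11, so t_{1068} = t_{12} = 21.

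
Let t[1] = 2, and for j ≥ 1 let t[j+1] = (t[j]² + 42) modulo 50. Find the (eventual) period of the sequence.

8

Computing terms: t[1] = 2,  t[2] = 46,  t[3] = 8,  t[4] = 6,  t[5] = 28,  t[6] = 26,  t[7] = 18,  t[8] = 16,  t[9] = 48,  t[10] = 46.
Since t[10] = t[2] = 46, the sequence is eventually periodic: after a pre-period of length 1 it cycles with period 8.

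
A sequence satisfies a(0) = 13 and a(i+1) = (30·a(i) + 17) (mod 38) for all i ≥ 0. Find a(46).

27

Computing terms: a(0) = 13; a(1) = 27; a(2) = 29; a(3) = 13.
The sequence repeats with period 3.
So a(46) = a(0 + ((46-0) mod 3)) = a(1) = 27.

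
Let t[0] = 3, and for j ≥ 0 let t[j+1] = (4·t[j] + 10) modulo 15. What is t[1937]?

Listing terms: t[0] = 3; t[1] = 7; t[2] = 8; t[3] = 12; t[4] = 13; t[5] = 2; t[6] = 3.
Since t[6] = t[0] = 3, the sequence is periodic with period 6.
(1937 - 0) mod 6 = 5, so t[1937] = t[5] = 2.

2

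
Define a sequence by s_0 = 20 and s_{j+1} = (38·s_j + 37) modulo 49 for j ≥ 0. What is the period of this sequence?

6

s_0 = 20,  s_1 = 13,  s_2 = 41,  s_3 = 27,  s_4 = 34,  s_5 = 6,  s_6 = 20.
Since s_6 = s_0 = 20, the sequence is periodic with period 6.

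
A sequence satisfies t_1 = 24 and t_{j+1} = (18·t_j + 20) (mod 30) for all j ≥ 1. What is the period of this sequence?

4

We have t_1 = 24, t_2 = 2, t_3 = 26, t_4 = 8, t_5 = 14, t_6 = 2.
Since t_6 = t_2 = 2, the sequence is eventually periodic: after a pre-period of length 1 it cycles with period 4.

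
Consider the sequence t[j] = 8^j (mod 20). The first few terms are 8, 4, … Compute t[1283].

t[1] = 8; t[2] = 4; t[3] = 12; t[4] = 16; t[5] = 8.
The sequence repeats with period 4.
So t[1283] = t[1 + ((1283-1) mod 4)] = t[3] = 12.

12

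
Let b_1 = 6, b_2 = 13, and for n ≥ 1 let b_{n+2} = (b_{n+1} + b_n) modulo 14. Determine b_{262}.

6

Computing terms: b_1 = 6,  b_2 = 13,  b_3 = 5,  b_4 = 4,  b_5 = 9,  b_6 = 13,  b_7 = 8,  b_8 = 7,  b_9 = 1,  b_{10} = 8,  b_{11} = 9,  b_{12} = 3,  b_{13} = 12,  b_{14} = 1,  b_{15} = 13,  b_{16} = 0,  b_{17} = 13,  b_{18} = 13,  b_{19} = 12,  b_{20} = 11,  b_{21} = 9,  b_{22} = 6,  b_{23} = 1,  b_{24} = 7,  b_{25} = 8,  b_{26} = 1,  b_{27} = 9,  b_{28} = 10,  b_{29} = 5,  b_{30} = 1,  b_{31} = 6,  b_{32} = 7,  b_{33} = 13,  b_{34} = 6,  b_{35} = 5,  b_{36} = 11,  b_{37} = 2,  b_{38} = 13,  b_{39} = 1,  b_{40} = 0,  b_{41} = 1,  b_{42} = 1,  b_{43} = 2,  b_{44} = 3,  b_{45} = 5,  b_{46} = 8,  b_{47} = 13,  b_{48} = 7,  b_{49} = 6,  b_{50} = 13.
Since (b_{49}, b_{50}) = (b_1, b_2) = (6, 13) (two consecutive terms determine the rest), the sequence is periodic with period 48.
So b_{262} = b_{1 + ((262-1) mod 48)} = b_{22} = 6.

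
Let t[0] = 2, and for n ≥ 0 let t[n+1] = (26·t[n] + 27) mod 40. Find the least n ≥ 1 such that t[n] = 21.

7

Listing terms: t[0] = 2,  t[1] = 39,  t[2] = 1,  t[3] = 13,  t[4] = 5,  t[5] = 37,  t[6] = 29,  t[7] = 21,  t[8] = 13.
Since t[8] = t[3] = 13, the sequence is eventually periodic: after a pre-period of length 3 it cycles with period 5.
The value 21 first appears (with n ≥ 1) at t[7].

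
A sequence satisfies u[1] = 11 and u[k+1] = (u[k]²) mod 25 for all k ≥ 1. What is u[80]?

Computing terms: u[1] = 11,  u[2] = 21,  u[3] = 16,  u[4] = 6,  u[5] = 11.
The sequence repeats with period 4.
(80 - 1) mod 4 = 3, so u[80] = u[4] = 6.

6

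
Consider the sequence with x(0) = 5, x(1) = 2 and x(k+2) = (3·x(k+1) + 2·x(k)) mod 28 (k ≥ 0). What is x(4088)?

4

Computing terms: x(0) = 5; x(1) = 2; x(2) = 16; x(3) = 24; x(4) = 20; x(5) = 24; x(6) = 0; x(7) = 20; x(8) = 4; x(9) = 24; x(10) = 24; x(11) = 8; x(12) = 16; x(13) = 8; x(14) = 0; x(15) = 16; x(16) = 20; x(17) = 8; x(18) = 8; x(19) = 12; x(20) = 24; x(21) = 12; x(22) = 0; x(23) = 24; x(24) = 16; x(25) = 12; x(26) = 12; x(27) = 4; x(28) = 8; x(29) = 4; x(30) = 0; x(31) = 8; x(32) = 24; x(33) = 4; x(34) = 4; x(35) = 20; x(36) = 12; x(37) = 20; x(38) = 0; x(39) = 12; x(40) = 8; x(41) = 20; x(42) = 20; x(43) = 16; x(44) = 4; x(45) = 16; x(46) = 0; x(47) = 4; x(48) = 12; x(49) = 16; x(50) = 16; x(51) = 24.
Since (x(50), x(51)) = (x(2), x(3)) = (16, 24) (two consecutive terms determine the rest), the sequence is eventually periodic: after a pre-period of length 2 it cycles with period 48.
For k ≥ 2, x(k) depends only on (k - 2) mod 48. (4088 - 2) mod 48 = 6, so x(4088) = x(8) = 4.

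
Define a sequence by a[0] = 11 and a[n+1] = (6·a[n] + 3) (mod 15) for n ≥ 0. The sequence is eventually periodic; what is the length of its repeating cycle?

Computing terms: a[0] = 11; a[1] = 9; a[2] = 12; a[3] = 0; a[4] = 3; a[5] = 6; a[6] = 9.
Since a[6] = a[1] = 9, the sequence is eventually periodic: after a pre-period of length 1 it cycles with period 5.

5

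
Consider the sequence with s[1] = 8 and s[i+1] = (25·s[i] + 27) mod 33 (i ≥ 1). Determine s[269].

Listing terms: s[1] = 8; s[2] = 29; s[3] = 26; s[4] = 17; s[5] = 23; s[6] = 8.
Since s[6] = s[1] = 8, the sequence is periodic with period 5.
So s[269] = s[1 + ((269-1) mod 5)] = s[4] = 17.

17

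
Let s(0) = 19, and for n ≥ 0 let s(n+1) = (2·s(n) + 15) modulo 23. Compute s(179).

We have s(0) = 19,  s(1) = 7,  s(2) = 6,  s(3) = 4,  s(4) = 0,  s(5) = 15,  s(6) = 22,  s(7) = 13,  s(8) = 18,  s(9) = 5,  s(10) = 2,  s(11) = 19.
Since s(11) = s(0) = 19, the sequence is periodic with period 11.
(179 - 0) mod 11 = 3, so s(179) = s(3) = 4.

4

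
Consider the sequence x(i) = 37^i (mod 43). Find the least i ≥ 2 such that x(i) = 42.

We have x(1) = 37, x(2) = 36, x(3) = 42, x(4) = 6, x(5) = 7, x(6) = 1, x(7) = 37.
Since x(7) = x(1) = 37, the sequence is periodic with period 6.
The value 42 first appears (with i ≥ 2) at x(3).

3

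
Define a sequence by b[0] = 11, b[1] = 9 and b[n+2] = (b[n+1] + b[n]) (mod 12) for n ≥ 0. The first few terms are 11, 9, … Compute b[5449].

9

Listing terms: b[0] = 11,  b[1] = 9,  b[2] = 8,  b[3] = 5,  b[4] = 1,  b[5] = 6,  b[6] = 7,  b[7] = 1,  b[8] = 8,  b[9] = 9,  b[10] = 5,  b[11] = 2,  b[12] = 7,  b[13] = 9,  b[14] = 4,  b[15] = 1,  b[16] = 5,  b[17] = 6,  b[18] = 11,  b[19] = 5,  b[20] = 4,  b[21] = 9,  b[22] = 1,  b[23] = 10,  b[24] = 11,  b[25] = 9.
Since (b[24], b[25]) = (b[0], b[1]) = (11, 9) (two consecutive terms determine the rest), the sequence is periodic with period 24.
So b[5449] = b[0 + ((5449-0) mod 24)] = b[1] = 9.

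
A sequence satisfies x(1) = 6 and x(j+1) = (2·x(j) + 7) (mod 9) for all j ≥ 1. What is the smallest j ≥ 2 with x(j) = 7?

Listing terms: x(1) = 6; x(2) = 1; x(3) = 0; x(4) = 7; x(5) = 3; x(6) = 4; x(7) = 6.
The sequence repeats with period 6.
The value 7 first appears (with j ≥ 2) at x(4).

4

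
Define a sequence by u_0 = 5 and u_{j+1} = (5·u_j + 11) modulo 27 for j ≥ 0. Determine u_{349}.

Listing terms: u_0 = 5,  u_1 = 9,  u_2 = 2,  u_3 = 21,  u_4 = 8,  u_5 = 24,  u_6 = 23,  u_7 = 18,  u_8 = 20,  u_9 = 3,  u_{10} = 26,  u_{11} = 6,  u_{12} = 14,  u_{13} = 0,  u_{14} = 11,  u_{15} = 12,  u_{16} = 17,  u_{17} = 15,  u_{18} = 5.
Since u_{18} = u_0 = 5, the sequence is periodic with period 18.
So u_{349} = u_{0 + ((349-0) mod 18)} = u_7 = 18.

18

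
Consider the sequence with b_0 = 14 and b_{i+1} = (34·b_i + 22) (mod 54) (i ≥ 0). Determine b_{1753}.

Computing terms: b_0 = 14; b_1 = 12; b_2 = 52; b_3 = 8; b_4 = 24; b_5 = 28; b_6 = 2; b_7 = 36; b_8 = 4; b_9 = 50; b_{10} = 48; b_{11} = 34; b_{12} = 44; b_{13} = 6; b_{14} = 10; b_{15} = 38; b_{16} = 18; b_{17} = 40; b_{18} = 32; b_{19} = 30; b_{20} = 16; b_{21} = 26; b_{22} = 42; b_{23} = 46; b_{24} = 20; b_{25} = 0; b_{26} = 22; b_{27} = 14.
The sequence repeats with period 27.
So b_{1753} = b_{0 + ((1753-0) mod 27)} = b_{25} = 0.

0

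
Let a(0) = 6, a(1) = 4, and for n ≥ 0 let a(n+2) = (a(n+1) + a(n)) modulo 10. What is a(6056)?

Computing terms: a(0) = 6, a(1) = 4, a(2) = 0, a(3) = 4, a(4) = 4, a(5) = 8, a(6) = 2, a(7) = 0, a(8) = 2, a(9) = 2, a(10) = 4, a(11) = 6, a(12) = 0, a(13) = 6, a(14) = 6, a(15) = 2, a(16) = 8, a(17) = 0, a(18) = 8, a(19) = 8, a(20) = 6, a(21) = 4.
Since (a(20), a(21)) = (a(0), a(1)) = (6, 4) (two consecutive terms determine the rest), the sequence is periodic with period 20.
(6056 - 0) mod 20 = 16, so a(6056) = a(16) = 8.

8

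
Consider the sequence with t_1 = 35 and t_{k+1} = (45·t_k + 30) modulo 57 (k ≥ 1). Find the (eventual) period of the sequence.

Computing terms: t_1 = 35; t_2 = 9; t_3 = 36; t_4 = 54; t_5 = 9.
Since t_5 = t_2 = 9, the sequence is eventually periodic: after a pre-period of length 1 it cycles with period 3.

3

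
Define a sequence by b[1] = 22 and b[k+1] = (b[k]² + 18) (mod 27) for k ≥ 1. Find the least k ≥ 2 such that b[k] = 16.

2

Computing terms: b[1] = 22; b[2] = 16; b[3] = 4; b[4] = 7; b[5] = 13; b[6] = 25; b[7] = 22.
The sequence repeats with period 6.
The value 16 first appears (with k ≥ 2) at b[2].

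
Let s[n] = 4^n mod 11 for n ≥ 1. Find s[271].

4

We have s[1] = 4, s[2] = 5, s[3] = 9, s[4] = 3, s[5] = 1, s[6] = 4.
The sequence repeats with period 5.
So s[271] = s[1 + ((271-1) mod 5)] = s[1] = 4.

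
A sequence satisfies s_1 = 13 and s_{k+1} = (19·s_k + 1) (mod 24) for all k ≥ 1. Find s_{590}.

Computing terms: s_1 = 13, s_2 = 8, s_3 = 9, s_4 = 4, s_5 = 5, s_6 = 0, s_7 = 1, s_8 = 20, s_9 = 21, s_{10} = 16, s_{11} = 17, s_{12} = 12, s_{13} = 13.
The sequence repeats with period 12.
So s_{590} = s_{1 + ((590-1) mod 12)} = s_2 = 8.

8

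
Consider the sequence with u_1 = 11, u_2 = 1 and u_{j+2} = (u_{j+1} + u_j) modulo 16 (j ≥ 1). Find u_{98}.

1

We have u_1 = 11, u_2 = 1, u_3 = 12, u_4 = 13, u_5 = 9, u_6 = 6, u_7 = 15, u_8 = 5, u_9 = 4, u_{10} = 9, u_{11} = 13, u_{12} = 6, u_{13} = 3, u_{14} = 9, u_{15} = 12, u_{16} = 5, u_{17} = 1, u_{18} = 6, u_{19} = 7, u_{20} = 13, u_{21} = 4, u_{22} = 1, u_{23} = 5, u_{24} = 6, u_{25} = 11, u_{26} = 1.
The sequence repeats with period 24.
So u_{98} = u_{1 + ((98-1) mod 24)} = u_2 = 1.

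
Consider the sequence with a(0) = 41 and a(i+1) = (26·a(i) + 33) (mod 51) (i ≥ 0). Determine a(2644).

Listing terms: a(0) = 41; a(1) = 28; a(2) = 47; a(3) = 31; a(4) = 23; a(5) = 19; a(6) = 17; a(7) = 16; a(8) = 41.
Since a(8) = a(0) = 41, the sequence is periodic with period 8.
(2644 - 0) mod 8 = 4, so a(2644) = a(4) = 23.

23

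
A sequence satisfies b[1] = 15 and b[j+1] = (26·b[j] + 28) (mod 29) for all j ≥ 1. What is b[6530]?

6

Computing terms: b[1] = 15; b[2] = 12; b[3] = 21; b[4] = 23; b[5] = 17; b[6] = 6; b[7] = 10; b[8] = 27; b[9] = 5; b[10] = 13; b[11] = 18; b[12] = 3; b[13] = 19; b[14] = 0; b[15] = 28; b[16] = 2; b[17] = 22; b[18] = 20; b[19] = 26; b[20] = 8; b[21] = 4; b[22] = 16; b[23] = 9; b[24] = 1; b[25] = 25; b[26] = 11; b[27] = 24; b[28] = 14; b[29] = 15.
Since b[29] = b[1] = 15, the sequence is periodic with period 28.
(6530 - 1) mod 28 = 5, so b[6530] = b[6] = 6.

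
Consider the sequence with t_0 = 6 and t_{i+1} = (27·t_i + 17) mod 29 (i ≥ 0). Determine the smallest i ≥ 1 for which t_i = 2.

Computing terms: t_0 = 6; t_1 = 5; t_2 = 7; t_3 = 3; t_4 = 11; t_5 = 24; t_6 = 27; t_7 = 21; t_8 = 4; t_9 = 9; t_{10} = 28; t_{11} = 19; t_{12} = 8; t_{13} = 1; t_{14} = 15; t_{15} = 16; t_{16} = 14; t_{17} = 18; t_{18} = 10; t_{19} = 26; t_{20} = 23; t_{21} = 0; t_{22} = 17; t_{23} = 12; t_{24} = 22; t_{25} = 2; t_{26} = 13; t_{27} = 20; t_{28} = 6.
Since t_{28} = t_0 = 6, the sequence is periodic with period 28.
The value 2 first appears (with i ≥ 1) at t_{25}.

25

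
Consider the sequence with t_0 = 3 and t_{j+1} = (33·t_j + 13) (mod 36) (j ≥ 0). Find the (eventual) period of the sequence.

4

We have t_0 = 3; t_1 = 4; t_2 = 1; t_3 = 10; t_4 = 19; t_5 = 28; t_6 = 1.
Since t_6 = t_2 = 1, the sequence is eventually periodic: after a pre-period of length 2 it cycles with period 4.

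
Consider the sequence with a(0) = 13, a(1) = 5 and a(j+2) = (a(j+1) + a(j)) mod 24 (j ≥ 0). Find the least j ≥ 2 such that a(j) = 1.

We have a(0) = 13,  a(1) = 5,  a(2) = 18,  a(3) = 23,  a(4) = 17,  a(5) = 16,  a(6) = 9,  a(7) = 1,  a(8) = 10,  a(9) = 11,  a(10) = 21,  a(11) = 8,  a(12) = 5,  a(13) = 13,  a(14) = 18,  a(15) = 7,  a(16) = 1,  a(17) = 8,  a(18) = 9,  a(19) = 17,  a(20) = 2,  a(21) = 19,  a(22) = 21,  a(23) = 16,  a(24) = 13,  a(25) = 5.
Since (a(24), a(25)) = (a(0), a(1)) = (13, 5) (two consecutive terms determine the rest), the sequence is periodic with period 24.
The value 1 first appears (with j ≥ 2) at a(7).

7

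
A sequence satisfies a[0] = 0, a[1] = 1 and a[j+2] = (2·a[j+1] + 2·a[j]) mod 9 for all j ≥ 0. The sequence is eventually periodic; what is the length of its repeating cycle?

We have a[0] = 0; a[1] = 1; a[2] = 2; a[3] = 6; a[4] = 7; a[5] = 8; a[6] = 3; a[7] = 4; a[8] = 5; a[9] = 0; a[10] = 1.
The sequence repeats with period 9.

9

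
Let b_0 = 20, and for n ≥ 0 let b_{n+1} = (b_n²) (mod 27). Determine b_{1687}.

22

Computing terms: b_0 = 20, b_1 = 22, b_2 = 25, b_3 = 4, b_4 = 16, b_5 = 13, b_6 = 7, b_7 = 22.
Since b_7 = b_1 = 22, the sequence is eventually periodic: after a pre-period of length 1 it cycles with period 6.
For n ≥ 1, b_n depends only on (n - 1) mod 6. (1687 - 1) mod 6 = 0, so b_{1687} = b_1 = 22.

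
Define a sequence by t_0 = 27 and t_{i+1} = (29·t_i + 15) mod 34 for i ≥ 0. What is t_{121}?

6

We have t_0 = 27, t_1 = 16, t_2 = 3, t_3 = 0, t_4 = 15, t_5 = 8, t_6 = 9, t_7 = 4, t_8 = 29, t_9 = 6, t_{10} = 19, t_{11} = 22, t_{12} = 7, t_{13} = 14, t_{14} = 13, t_{15} = 18, t_{16} = 27.
The sequence repeats with period 16.
(121 - 0) mod 16 = 9, so t_{121} = t_9 = 6.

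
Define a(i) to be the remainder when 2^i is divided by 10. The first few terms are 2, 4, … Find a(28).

6

We have a(1) = 2,  a(2) = 4,  a(3) = 8,  a(4) = 6,  a(5) = 2.
Since a(5) = a(1) = 2, the sequence is periodic with period 4.
(28 - 1) mod 4 = 3, so a(28) = a(4) = 6.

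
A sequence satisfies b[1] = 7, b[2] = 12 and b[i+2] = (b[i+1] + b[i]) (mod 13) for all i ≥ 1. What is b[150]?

9

Listing terms: b[1] = 7; b[2] = 12; b[3] = 6; b[4] = 5; b[5] = 11; b[6] = 3; b[7] = 1; b[8] = 4; b[9] = 5; b[10] = 9; b[11] = 1; b[12] = 10; b[13] = 11; b[14] = 8; b[15] = 6; b[16] = 1; b[17] = 7; b[18] = 8; b[19] = 2; b[20] = 10; b[21] = 12; b[22] = 9; b[23] = 8; b[24] = 4; b[25] = 12; b[26] = 3; b[27] = 2; b[28] = 5; b[29] = 7; b[30] = 12.
The sequence repeats with period 28.
So b[150] = b[1 + ((150-1) mod 28)] = b[10] = 9.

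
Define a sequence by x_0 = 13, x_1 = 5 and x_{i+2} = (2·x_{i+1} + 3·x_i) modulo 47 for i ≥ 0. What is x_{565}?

36

We have x_0 = 13,  x_1 = 5,  x_2 = 2,  x_3 = 19,  x_4 = 44,  x_5 = 4,  x_6 = 46,  x_7 = 10,  x_8 = 17,  x_9 = 17,  x_{10} = 38,  x_{11} = 33,  x_{12} = 39,  x_{13} = 36,  x_{14} = 1,  x_{15} = 16,  x_{16} = 35,  x_{17} = 24,  x_{18} = 12,  x_{19} = 2,  x_{20} = 40,  x_{21} = 39,  x_{22} = 10,  x_{23} = 43,  x_{24} = 22,  x_{25} = 32,  x_{26} = 36,  x_{27} = 27,  x_{28} = 21,  x_{29} = 29,  x_{30} = 27,  x_{31} = 0,  x_{32} = 34,  x_{33} = 21,  x_{34} = 3,  x_{35} = 22,  x_{36} = 6,  x_{37} = 31,  x_{38} = 33,  x_{39} = 18,  x_{40} = 41,  x_{41} = 42,  x_{42} = 19,  x_{43} = 23,  x_{44} = 9,  x_{45} = 40,  x_{46} = 13,  x_{47} = 5.
The sequence repeats with period 46.
So x_{565} = x_{0 + ((565-0) mod 46)} = x_{13} = 36.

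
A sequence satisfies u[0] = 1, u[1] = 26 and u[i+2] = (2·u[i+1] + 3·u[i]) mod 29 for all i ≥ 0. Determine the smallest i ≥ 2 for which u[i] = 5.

22

Listing terms: u[0] = 1,  u[1] = 26,  u[2] = 26,  u[3] = 14,  u[4] = 19,  u[5] = 22,  u[6] = 14,  u[7] = 7,  u[8] = 27,  u[9] = 17,  u[10] = 28,  u[11] = 20,  u[12] = 8,  u[13] = 18,  u[14] = 2,  u[15] = 0,  u[16] = 6,  u[17] = 12,  u[18] = 13,  u[19] = 4,  u[20] = 18,  u[21] = 19,  u[22] = 5,  u[23] = 9,  u[24] = 4,  u[25] = 6,  u[26] = 24,  u[27] = 8,  u[28] = 1,  u[29] = 26.
Since (u[28], u[29]) = (u[0], u[1]) = (1, 26) (two consecutive terms determine the rest), the sequence is periodic with period 28.
The value 5 first appears (with i ≥ 2) at u[22].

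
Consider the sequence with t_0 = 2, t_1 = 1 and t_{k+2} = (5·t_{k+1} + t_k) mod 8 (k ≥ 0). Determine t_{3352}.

t_0 = 2,  t_1 = 1,  t_2 = 7,  t_3 = 4,  t_4 = 3,  t_5 = 3,  t_6 = 2,  t_7 = 5,  t_8 = 3,  t_9 = 4,  t_{10} = 7,  t_{11} = 7,  t_{12} = 2,  t_{13} = 1.
The sequence repeats with period 12.
So t_{3352} = t_{0 + ((3352-0) mod 12)} = t_4 = 3.

3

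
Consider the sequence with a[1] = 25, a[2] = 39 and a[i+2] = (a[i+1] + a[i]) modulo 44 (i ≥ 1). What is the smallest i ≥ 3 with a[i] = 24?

a[1] = 25; a[2] = 39; a[3] = 20; a[4] = 15; a[5] = 35; a[6] = 6; a[7] = 41; a[8] = 3; a[9] = 0; a[10] = 3; a[11] = 3; a[12] = 6; a[13] = 9; a[14] = 15; a[15] = 24; a[16] = 39; a[17] = 19; a[18] = 14; a[19] = 33; a[20] = 3; a[21] = 36; a[22] = 39; a[23] = 31; a[24] = 26; a[25] = 13; a[26] = 39; a[27] = 8; a[28] = 3; a[29] = 11; a[30] = 14; a[31] = 25; a[32] = 39.
Since (a[31], a[32]) = (a[1], a[2]) = (25, 39) (two consecutive terms determine the rest), the sequence is periodic with period 30.
The value 24 first appears (with i ≥ 3) at a[15].

15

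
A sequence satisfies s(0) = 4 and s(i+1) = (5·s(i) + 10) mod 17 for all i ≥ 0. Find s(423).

3

s(0) = 4; s(1) = 13; s(2) = 7; s(3) = 11; s(4) = 14; s(5) = 12; s(6) = 2; s(7) = 3; s(8) = 8; s(9) = 16; s(10) = 5; s(11) = 1; s(12) = 15; s(13) = 0; s(14) = 10; s(15) = 9; s(16) = 4.
Since s(16) = s(0) = 4, the sequence is periodic with period 16.
(423 - 0) mod 16 = 7, so s(423) = s(7) = 3.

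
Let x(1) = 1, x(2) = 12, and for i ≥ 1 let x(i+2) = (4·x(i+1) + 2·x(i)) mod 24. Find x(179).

0

x(1) = 1,  x(2) = 12,  x(3) = 2,  x(4) = 8,  x(5) = 12,  x(6) = 16,  x(7) = 16,  x(8) = 0,  x(9) = 8,  x(10) = 8,  x(11) = 0,  x(12) = 16,  x(13) = 16.
Since (x(12), x(13)) = (x(6), x(7)) = (16, 16) (two consecutive terms determine the rest), the sequence is eventually periodic: after a pre-period of length 5 it cycles with period 6.
For i ≥ 6, x(i) depends only on (i - 6) mod 6. (179 - 6) mod 6 = 5, so x(179) = x(11) = 0.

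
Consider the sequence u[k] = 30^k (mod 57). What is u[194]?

We have u[1] = 30; u[2] = 45; u[3] = 39; u[4] = 30.
Since u[4] = u[1] = 30, the sequence is periodic with period 3.
So u[194] = u[1 + ((194-1) mod 3)] = u[2] = 45.

45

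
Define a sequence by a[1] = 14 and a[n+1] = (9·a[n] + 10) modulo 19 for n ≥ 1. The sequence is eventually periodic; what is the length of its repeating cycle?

9

We have a[1] = 14,  a[2] = 3,  a[3] = 18,  a[4] = 1,  a[5] = 0,  a[6] = 10,  a[7] = 5,  a[8] = 17,  a[9] = 11,  a[10] = 14.
Since a[10] = a[1] = 14, the sequence is periodic with period 9.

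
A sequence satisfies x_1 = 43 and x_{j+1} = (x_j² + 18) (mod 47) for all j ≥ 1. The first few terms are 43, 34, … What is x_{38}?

46

Computing terms: x_1 = 43,  x_2 = 34,  x_3 = 46,  x_4 = 19,  x_5 = 3,  x_6 = 27,  x_7 = 42,  x_8 = 43.
The sequence repeats with period 7.
So x_{38} = x_{1 + ((38-1) mod 7)} = x_3 = 46.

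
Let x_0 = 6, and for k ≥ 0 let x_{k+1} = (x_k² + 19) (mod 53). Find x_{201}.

8

Listing terms: x_0 = 6; x_1 = 2; x_2 = 23; x_3 = 18; x_4 = 25; x_5 = 8; x_6 = 30; x_7 = 18.
Since x_7 = x_3 = 18, the sequence is eventually periodic: after a pre-period of length 3 it cycles with period 4.
For k ≥ 3, x_k depends only on (k - 3) mod 4. (201 - 3) mod 4 = 2, so x_{201} = x_5 = 8.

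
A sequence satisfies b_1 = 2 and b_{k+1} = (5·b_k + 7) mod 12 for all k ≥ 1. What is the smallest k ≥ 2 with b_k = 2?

Computing terms: b_1 = 2; b_2 = 5; b_3 = 8; b_4 = 11; b_5 = 2.
The sequence repeats with period 4.
The value 2 next appears (with k ≥ 2) at b_5.

5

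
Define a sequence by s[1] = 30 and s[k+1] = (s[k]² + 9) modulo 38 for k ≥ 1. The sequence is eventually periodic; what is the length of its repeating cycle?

s[1] = 30; s[2] = 35; s[3] = 18; s[4] = 29; s[5] = 14; s[6] = 15; s[7] = 6; s[8] = 7; s[9] = 20; s[10] = 29.
Since s[10] = s[4] = 29, the sequence is eventually periodic: after a pre-period of length 3 it cycles with period 6.

6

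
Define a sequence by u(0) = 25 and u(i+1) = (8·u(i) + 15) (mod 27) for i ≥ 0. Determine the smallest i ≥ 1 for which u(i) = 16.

4

u(0) = 25,  u(1) = 26,  u(2) = 7,  u(3) = 17,  u(4) = 16,  u(5) = 8,  u(6) = 25.
Since u(6) = u(0) = 25, the sequence is periodic with period 6.
The value 16 first appears (with i ≥ 1) at u(4).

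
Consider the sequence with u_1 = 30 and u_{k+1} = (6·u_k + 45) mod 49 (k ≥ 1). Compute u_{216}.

Listing terms: u_1 = 30; u_2 = 29; u_3 = 23; u_4 = 36; u_5 = 16; u_6 = 43; u_7 = 9; u_8 = 1; u_9 = 2; u_{10} = 8; u_{11} = 44; u_{12} = 15; u_{13} = 37; u_{14} = 22; u_{15} = 30.
The sequence repeats with period 14.
(216 - 1) mod 14 = 5, so u_{216} = u_6 = 43.

43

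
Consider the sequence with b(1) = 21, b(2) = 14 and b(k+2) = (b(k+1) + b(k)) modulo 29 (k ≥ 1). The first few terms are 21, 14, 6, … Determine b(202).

Computing terms: b(1) = 21, b(2) = 14, b(3) = 6, b(4) = 20, b(5) = 26, b(6) = 17, b(7) = 14, b(8) = 2, b(9) = 16, b(10) = 18, b(11) = 5, b(12) = 23, b(13) = 28, b(14) = 22, b(15) = 21, b(16) = 14.
The sequence repeats with period 14.
So b(202) = b(1 + ((202-1) mod 14)) = b(6) = 17.

17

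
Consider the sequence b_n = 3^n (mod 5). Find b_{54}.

4

Listing terms: b_1 = 3; b_2 = 4; b_3 = 2; b_4 = 1; b_5 = 3.
Since b_5 = b_1 = 3, the sequence is periodic with period 4.
(54 - 1) mod 4 = 1, so b_{54} = b_2 = 4.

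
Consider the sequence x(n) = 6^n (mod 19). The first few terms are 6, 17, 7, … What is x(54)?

1

Computing terms: x(1) = 6, x(2) = 17, x(3) = 7, x(4) = 4, x(5) = 5, x(6) = 11, x(7) = 9, x(8) = 16, x(9) = 1, x(10) = 6.
The sequence repeats with period 9.
(54 - 1) mod 9 = 8, so x(54) = x(9) = 1.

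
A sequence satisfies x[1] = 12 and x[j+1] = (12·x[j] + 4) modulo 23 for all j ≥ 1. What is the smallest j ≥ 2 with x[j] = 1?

10

Computing terms: x[1] = 12,  x[2] = 10,  x[3] = 9,  x[4] = 20,  x[5] = 14,  x[6] = 11,  x[7] = 21,  x[8] = 3,  x[9] = 17,  x[10] = 1,  x[11] = 16,  x[12] = 12.
The sequence repeats with period 11.
The value 1 first appears (with j ≥ 2) at x[10].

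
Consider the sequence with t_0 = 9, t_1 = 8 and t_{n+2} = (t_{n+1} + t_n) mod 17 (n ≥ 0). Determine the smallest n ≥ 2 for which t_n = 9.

We have t_0 = 9; t_1 = 8; t_2 = 0; t_3 = 8; t_4 = 8; t_5 = 16; t_6 = 7; t_7 = 6; t_8 = 13; t_9 = 2; t_{10} = 15; t_{11} = 0; t_{12} = 15; t_{13} = 15; t_{14} = 13; t_{15} = 11; t_{16} = 7; t_{17} = 1; t_{18} = 8; t_{19} = 9; t_{20} = 0; t_{21} = 9; t_{22} = 9; t_{23} = 1; t_{24} = 10; t_{25} = 11; t_{26} = 4; t_{27} = 15; t_{28} = 2; t_{29} = 0; t_{30} = 2; t_{31} = 2; t_{32} = 4; t_{33} = 6; t_{34} = 10; t_{35} = 16; t_{36} = 9; t_{37} = 8.
Since (t_{36}, t_{37}) = (t_0, t_1) = (9, 8) (two consecutive terms determine the rest), the sequence is periodic with period 36.
The value 9 first appears (with n ≥ 2) at t_{19}.

19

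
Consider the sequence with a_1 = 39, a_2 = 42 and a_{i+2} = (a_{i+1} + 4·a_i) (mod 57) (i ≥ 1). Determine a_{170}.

15

a_1 = 39; a_2 = 42; a_3 = 27; a_4 = 24; a_5 = 18; a_6 = 0; a_7 = 15; a_8 = 15; a_9 = 18; a_{10} = 21; a_{11} = 36; a_{12} = 6; a_{13} = 36; a_{14} = 3; a_{15} = 33; a_{16} = 45; a_{17} = 6; a_{18} = 15; a_{19} = 39; a_{20} = 42.
The sequence repeats with period 18.
(170 - 1) mod 18 = 7, so a_{170} = a_8 = 15.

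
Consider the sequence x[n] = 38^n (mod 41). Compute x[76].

x[0] = 1, x[1] = 38, x[2] = 9, x[3] = 14, x[4] = 40, x[5] = 3, x[6] = 32, x[7] = 27, x[8] = 1.
Since x[8] = x[0] = 1, the sequence is periodic with period 8.
So x[76] = x[0 + ((76-0) mod 8)] = x[4] = 40.

40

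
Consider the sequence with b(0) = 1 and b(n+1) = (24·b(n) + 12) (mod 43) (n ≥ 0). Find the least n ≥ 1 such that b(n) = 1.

21

b(0) = 1, b(1) = 36, b(2) = 16, b(3) = 9, b(4) = 13, b(5) = 23, b(6) = 5, b(7) = 3, b(8) = 41, b(9) = 7, b(10) = 8, b(11) = 32, b(12) = 6, b(13) = 27, b(14) = 15, b(15) = 28, b(16) = 39, b(17) = 2, b(18) = 17, b(19) = 33, b(20) = 30, b(21) = 1.
The sequence repeats with period 21.
The value 1 next appears (with n ≥ 1) at b(21).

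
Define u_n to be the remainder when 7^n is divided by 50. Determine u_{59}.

43

u_1 = 7,  u_2 = 49,  u_3 = 43,  u_4 = 1,  u_5 = 7.
The sequence repeats with period 4.
(59 - 1) mod 4 = 2, so u_{59} = u_3 = 43.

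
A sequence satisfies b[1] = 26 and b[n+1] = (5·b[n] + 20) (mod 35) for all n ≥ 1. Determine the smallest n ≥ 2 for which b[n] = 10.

We have b[1] = 26, b[2] = 10, b[3] = 0, b[4] = 20, b[5] = 15, b[6] = 25, b[7] = 5, b[8] = 10.
Since b[8] = b[2] = 10, the sequence is eventually periodic: after a pre-period of length 1 it cycles with period 6.
The value 10 first appears (with n ≥ 2) at b[2].

2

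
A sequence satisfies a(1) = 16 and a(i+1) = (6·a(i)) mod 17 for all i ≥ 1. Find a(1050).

a(1) = 16,  a(2) = 11,  a(3) = 15,  a(4) = 5,  a(5) = 13,  a(6) = 10,  a(7) = 9,  a(8) = 3,  a(9) = 1,  a(10) = 6,  a(11) = 2,  a(12) = 12,  a(13) = 4,  a(14) = 7,  a(15) = 8,  a(16) = 14,  a(17) = 16.
Since a(17) = a(1) = 16, the sequence is periodic with period 16.
(1050 - 1) mod 16 = 9, so a(1050) = a(10) = 6.

6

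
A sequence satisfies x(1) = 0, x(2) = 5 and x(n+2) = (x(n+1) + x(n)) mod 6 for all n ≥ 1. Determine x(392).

5

Computing terms: x(1) = 0; x(2) = 5; x(3) = 5; x(4) = 4; x(5) = 3; x(6) = 1; x(7) = 4; x(8) = 5; x(9) = 3; x(10) = 2; x(11) = 5; x(12) = 1; x(13) = 0; x(14) = 1; x(15) = 1; x(16) = 2; x(17) = 3; x(18) = 5; x(19) = 2; x(20) = 1; x(21) = 3; x(22) = 4; x(23) = 1; x(24) = 5; x(25) = 0; x(26) = 5.
The sequence repeats with period 24.
So x(392) = x(1 + ((392-1) mod 24)) = x(8) = 5.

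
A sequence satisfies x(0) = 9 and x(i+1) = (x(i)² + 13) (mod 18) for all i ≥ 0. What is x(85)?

14

Listing terms: x(0) = 9,  x(1) = 4,  x(2) = 11,  x(3) = 8,  x(4) = 5,  x(5) = 2,  x(6) = 17,  x(7) = 14,  x(8) = 11.
Since x(8) = x(2) = 11, the sequence is eventually periodic: after a pre-period of length 2 it cycles with period 6.
For i ≥ 2, x(i) depends only on (i - 2) mod 6. (85 - 2) mod 6 = 5, so x(85) = x(7) = 14.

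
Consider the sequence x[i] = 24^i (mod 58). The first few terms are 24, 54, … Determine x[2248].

We have x[1] = 24; x[2] = 54; x[3] = 20; x[4] = 16; x[5] = 36; x[6] = 52; x[7] = 30; x[8] = 24.
The sequence repeats with period 7.
(2248 - 1) mod 7 = 0, so x[2248] = x[1] = 24.

24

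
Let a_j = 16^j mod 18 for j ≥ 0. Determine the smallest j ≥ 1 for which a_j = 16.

Computing terms: a_0 = 1; a_1 = 16; a_2 = 4; a_3 = 10; a_4 = 16.
Since a_4 = a_1 = 16, the sequence is eventually periodic: after a pre-period of length 1 it cycles with period 3.
The value 16 first appears (with j ≥ 1) at a_1.

1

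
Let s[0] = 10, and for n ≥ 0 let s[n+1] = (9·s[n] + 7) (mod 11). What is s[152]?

We have s[0] = 10,  s[1] = 9,  s[2] = 0,  s[3] = 7,  s[4] = 4,  s[5] = 10.
The sequence repeats with period 5.
So s[152] = s[0 + ((152-0) mod 5)] = s[2] = 0.

0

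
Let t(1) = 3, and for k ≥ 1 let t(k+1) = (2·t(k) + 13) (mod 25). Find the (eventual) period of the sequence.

20

Listing terms: t(1) = 3; t(2) = 19; t(3) = 1; t(4) = 15; t(5) = 18; t(6) = 24; t(7) = 11; t(8) = 10; t(9) = 8; t(10) = 4; t(11) = 21; t(12) = 5; t(13) = 23; t(14) = 9; t(15) = 6; t(16) = 0; t(17) = 13; t(18) = 14; t(19) = 16; t(20) = 20; t(21) = 3.
Since t(21) = t(1) = 3, the sequence is periodic with period 20.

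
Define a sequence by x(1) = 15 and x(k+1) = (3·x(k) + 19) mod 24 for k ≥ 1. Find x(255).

Computing terms: x(1) = 15,  x(2) = 16,  x(3) = 19,  x(4) = 4,  x(5) = 7,  x(6) = 16.
Since x(6) = x(2) = 16, the sequence is eventually periodic: after a pre-period of length 1 it cycles with period 4.
For k ≥ 2, x(k) depends only on (k - 2) mod 4. (255 - 2) mod 4 = 1, so x(255) = x(3) = 19.

19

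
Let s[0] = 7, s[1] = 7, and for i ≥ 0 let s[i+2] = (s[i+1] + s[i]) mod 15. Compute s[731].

3

s[0] = 7; s[1] = 7; s[2] = 14; s[3] = 6; s[4] = 5; s[5] = 11; s[6] = 1; s[7] = 12; s[8] = 13; s[9] = 10; s[10] = 8; s[11] = 3; s[12] = 11; s[13] = 14; s[14] = 10; s[15] = 9; s[16] = 4; s[17] = 13; s[18] = 2; s[19] = 0; s[20] = 2; s[21] = 2; s[22] = 4; s[23] = 6; s[24] = 10; s[25] = 1; s[26] = 11; s[27] = 12; s[28] = 8; s[29] = 5; s[30] = 13; s[31] = 3; s[32] = 1; s[33] = 4; s[34] = 5; s[35] = 9; s[36] = 14; s[37] = 8; s[38] = 7; s[39] = 0; s[40] = 7; s[41] = 7.
Since (s[40], s[41]) = (s[0], s[1]) = (7, 7) (two consecutive terms determine the rest), the sequence is periodic with period 40.
So s[731] = s[0 + ((731-0) mod 40)] = s[11] = 3.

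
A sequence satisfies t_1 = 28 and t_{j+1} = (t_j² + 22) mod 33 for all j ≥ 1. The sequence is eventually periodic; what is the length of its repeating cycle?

t_1 = 28; t_2 = 14; t_3 = 20; t_4 = 26; t_5 = 5; t_6 = 14.
Since t_6 = t_2 = 14, the sequence is eventually periodic: after a pre-period of length 1 it cycles with period 4.

4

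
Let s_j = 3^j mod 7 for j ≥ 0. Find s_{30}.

s_0 = 1, s_1 = 3, s_2 = 2, s_3 = 6, s_4 = 4, s_5 = 5, s_6 = 1.
The sequence repeats with period 6.
(30 - 0) mod 6 = 0, so s_{30} = s_0 = 1.

1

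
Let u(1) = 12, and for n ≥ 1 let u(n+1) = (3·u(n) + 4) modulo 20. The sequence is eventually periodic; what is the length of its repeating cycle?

4

u(1) = 12; u(2) = 0; u(3) = 4; u(4) = 16; u(5) = 12.
The sequence repeats with period 4.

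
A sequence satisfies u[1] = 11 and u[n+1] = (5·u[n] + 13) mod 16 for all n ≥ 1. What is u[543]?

5

We have u[1] = 11,  u[2] = 4,  u[3] = 1,  u[4] = 2,  u[5] = 7,  u[6] = 0,  u[7] = 13,  u[8] = 14,  u[9] = 3,  u[10] = 12,  u[11] = 9,  u[12] = 10,  u[13] = 15,  u[14] = 8,  u[15] = 5,  u[16] = 6,  u[17] = 11.
The sequence repeats with period 16.
So u[543] = u[1 + ((543-1) mod 16)] = u[15] = 5.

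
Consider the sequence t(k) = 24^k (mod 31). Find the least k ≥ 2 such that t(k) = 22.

29

t(1) = 24, t(2) = 18, t(3) = 29, t(4) = 14, t(5) = 26, t(6) = 4, t(7) = 3, t(8) = 10, t(9) = 23, t(10) = 25, t(11) = 11, t(12) = 16, t(13) = 12, t(14) = 9, t(15) = 30, t(16) = 7, t(17) = 13, t(18) = 2, t(19) = 17, t(20) = 5, t(21) = 27, t(22) = 28, t(23) = 21, t(24) = 8, t(25) = 6, t(26) = 20, t(27) = 15, t(28) = 19, t(29) = 22, t(30) = 1, t(31) = 24.
Since t(31) = t(1) = 24, the sequence is periodic with period 30.
The value 22 first appears (with k ≥ 2) at t(29).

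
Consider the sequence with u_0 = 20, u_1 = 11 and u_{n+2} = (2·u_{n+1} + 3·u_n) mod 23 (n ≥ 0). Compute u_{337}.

We have u_0 = 20; u_1 = 11; u_2 = 13; u_3 = 13; u_4 = 19; u_5 = 8; u_6 = 4; u_7 = 9; u_8 = 7; u_9 = 18; u_{10} = 11; u_{11} = 7; u_{12} = 1; u_{13} = 0; u_{14} = 3; u_{15} = 6; u_{16} = 21; u_{17} = 14; u_{18} = 22; u_{19} = 17; u_{20} = 8; u_{21} = 21; u_{22} = 20; u_{23} = 11.
The sequence repeats with period 22.
So u_{337} = u_{0 + ((337-0) mod 22)} = u_7 = 9.

9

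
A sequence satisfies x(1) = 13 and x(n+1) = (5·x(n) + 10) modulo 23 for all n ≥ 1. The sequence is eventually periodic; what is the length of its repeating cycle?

x(1) = 13, x(2) = 6, x(3) = 17, x(4) = 3, x(5) = 2, x(6) = 20, x(7) = 18, x(8) = 8, x(9) = 4, x(10) = 7, x(11) = 22, x(12) = 5, x(13) = 12, x(14) = 1, x(15) = 15, x(16) = 16, x(17) = 21, x(18) = 0, x(19) = 10, x(20) = 14, x(21) = 11, x(22) = 19, x(23) = 13.
The sequence repeats with period 22.

22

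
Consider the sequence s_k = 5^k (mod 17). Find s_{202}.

Listing terms: s_1 = 5, s_2 = 8, s_3 = 6, s_4 = 13, s_5 = 14, s_6 = 2, s_7 = 10, s_8 = 16, s_9 = 12, s_{10} = 9, s_{11} = 11, s_{12} = 4, s_{13} = 3, s_{14} = 15, s_{15} = 7, s_{16} = 1, s_{17} = 5.
The sequence repeats with period 16.
(202 - 1) mod 16 = 9, so s_{202} = s_{10} = 9.

9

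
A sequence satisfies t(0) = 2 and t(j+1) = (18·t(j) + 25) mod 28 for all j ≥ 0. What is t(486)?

Computing terms: t(0) = 2,  t(1) = 5,  t(2) = 3,  t(3) = 23,  t(4) = 19,  t(5) = 3.
Since t(5) = t(2) = 3, the sequence is eventually periodic: after a pre-period of length 2 it cycles with period 3.
For j ≥ 2, t(j) depends only on (j - 2) mod 3. (486 - 2) mod 3 = 1, so t(486) = t(3) = 23.

23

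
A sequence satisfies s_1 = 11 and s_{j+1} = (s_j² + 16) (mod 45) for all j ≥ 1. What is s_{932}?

2

Computing terms: s_1 = 11; s_2 = 2; s_3 = 20; s_4 = 11.
The sequence repeats with period 3.
(932 - 1) mod 3 = 1, so s_{932} = s_2 = 2.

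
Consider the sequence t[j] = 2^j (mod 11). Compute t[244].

5

We have t[1] = 2; t[2] = 4; t[3] = 8; t[4] = 5; t[5] = 10; t[6] = 9; t[7] = 7; t[8] = 3; t[9] = 6; t[10] = 1; t[11] = 2.
Since t[11] = t[1] = 2, the sequence is periodic with period 10.
(244 - 1) mod 10 = 3, so t[244] = t[4] = 5.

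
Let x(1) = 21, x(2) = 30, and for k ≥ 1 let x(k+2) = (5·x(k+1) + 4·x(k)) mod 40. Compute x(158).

10

Computing terms: x(1) = 21; x(2) = 30; x(3) = 34; x(4) = 10; x(5) = 26; x(6) = 10; x(7) = 34; x(8) = 10.
Since (x(7), x(8)) = (x(3), x(4)) = (34, 10) (two consecutive terms determine the rest), the sequence is eventually periodic: after a pre-period of length 2 it cycles with period 4.
For k ≥ 3, x(k) depends only on (k - 3) mod 4. (158 - 3) mod 4 = 3, so x(158) = x(6) = 10.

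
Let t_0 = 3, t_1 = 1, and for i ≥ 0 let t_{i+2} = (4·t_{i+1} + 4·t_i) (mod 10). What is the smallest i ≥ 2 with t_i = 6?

2

Computing terms: t_0 = 3; t_1 = 1; t_2 = 6; t_3 = 8; t_4 = 6; t_5 = 6; t_6 = 8.
Since (t_5, t_6) = (t_2, t_3) = (6, 8) (two consecutive terms determine the rest), the sequence is eventually periodic: after a pre-period of length 2 it cycles with period 3.
The value 6 first appears (with i ≥ 2) at t_2.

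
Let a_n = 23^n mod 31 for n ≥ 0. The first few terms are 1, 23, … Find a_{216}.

We have a_0 = 1,  a_1 = 23,  a_2 = 2,  a_3 = 15,  a_4 = 4,  a_5 = 30,  a_6 = 8,  a_7 = 29,  a_8 = 16,  a_9 = 27,  a_{10} = 1.
Since a_{10} = a_0 = 1, the sequence is periodic with period 10.
So a_{216} = a_{0 + ((216-0) mod 10)} = a_6 = 8.

8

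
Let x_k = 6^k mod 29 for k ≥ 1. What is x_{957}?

x_1 = 6,  x_2 = 7,  x_3 = 13,  x_4 = 20,  x_5 = 4,  x_6 = 24,  x_7 = 28,  x_8 = 23,  x_9 = 22,  x_{10} = 16,  x_{11} = 9,  x_{12} = 25,  x_{13} = 5,  x_{14} = 1,  x_{15} = 6.
Since x_{15} = x_1 = 6, the sequence is periodic with period 14.
(957 - 1) mod 14 = 4, so x_{957} = x_5 = 4.

4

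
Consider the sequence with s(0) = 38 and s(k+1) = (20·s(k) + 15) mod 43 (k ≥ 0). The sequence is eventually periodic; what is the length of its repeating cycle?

Computing terms: s(0) = 38; s(1) = 1; s(2) = 35; s(3) = 27; s(4) = 39; s(5) = 21; s(6) = 5; s(7) = 29; s(8) = 36; s(9) = 4; s(10) = 9; s(11) = 23; s(12) = 2; s(13) = 12; s(14) = 40; s(15) = 41; s(16) = 18; s(17) = 31; s(18) = 33; s(19) = 30; s(20) = 13; s(21) = 17; s(22) = 11; s(23) = 20; s(24) = 28; s(25) = 16; s(26) = 34; s(27) = 7; s(28) = 26; s(29) = 19; s(30) = 8; s(31) = 3; s(32) = 32; s(33) = 10; s(34) = 0; s(35) = 15; s(36) = 14; s(37) = 37; s(38) = 24; s(39) = 22; s(40) = 25; s(41) = 42; s(42) = 38.
Since s(42) = s(0) = 38, the sequence is periodic with period 42.

42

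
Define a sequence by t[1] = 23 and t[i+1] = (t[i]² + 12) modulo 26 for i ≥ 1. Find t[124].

3

We have t[1] = 23,  t[2] = 21,  t[3] = 11,  t[4] = 3,  t[5] = 21.
Since t[5] = t[2] = 21, the sequence is eventually periodic: after a pre-period of length 1 it cycles with period 3.
For i ≥ 2, t[i] depends only on (i - 2) mod 3. (124 - 2) mod 3 = 2, so t[124] = t[4] = 3.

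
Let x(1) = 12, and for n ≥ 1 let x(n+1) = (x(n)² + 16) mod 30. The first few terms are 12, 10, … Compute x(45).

26

Listing terms: x(1) = 12, x(2) = 10, x(3) = 26, x(4) = 2, x(5) = 20, x(6) = 26.
Since x(6) = x(3) = 26, the sequence is eventually periodic: after a pre-period of length 2 it cycles with period 3.
For n ≥ 3, x(n) depends only on (n - 3) mod 3. (45 - 3) mod 3 = 0, so x(45) = x(3) = 26.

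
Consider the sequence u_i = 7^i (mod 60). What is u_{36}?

Listing terms: u_0 = 1,  u_1 = 7,  u_2 = 49,  u_3 = 43,  u_4 = 1.
The sequence repeats with period 4.
So u_{36} = u_{0 + ((36-0) mod 4)} = u_0 = 1.

1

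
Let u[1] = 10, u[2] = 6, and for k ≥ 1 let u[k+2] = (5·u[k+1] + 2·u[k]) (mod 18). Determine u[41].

We have u[1] = 10,  u[2] = 6,  u[3] = 14,  u[4] = 10,  u[5] = 6.
Since (u[4], u[5]) = (u[1], u[2]) = (10, 6) (two consecutive terms determine the rest), the sequence is periodic with period 3.
(41 - 1) mod 3 = 1, so u[41] = u[2] = 6.

6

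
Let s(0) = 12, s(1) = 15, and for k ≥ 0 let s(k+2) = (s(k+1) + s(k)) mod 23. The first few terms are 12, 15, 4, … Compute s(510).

s(0) = 12; s(1) = 15; s(2) = 4; s(3) = 19; s(4) = 0; s(5) = 19; s(6) = 19; s(7) = 15; s(8) = 11; s(9) = 3; s(10) = 14; s(11) = 17; s(12) = 8; s(13) = 2; s(14) = 10; s(15) = 12; s(16) = 22; s(17) = 11; s(18) = 10; s(19) = 21; s(20) = 8; s(21) = 6; s(22) = 14; s(23) = 20; s(24) = 11; s(25) = 8; s(26) = 19; s(27) = 4; s(28) = 0; s(29) = 4; s(30) = 4; s(31) = 8; s(32) = 12; s(33) = 20; s(34) = 9; s(35) = 6; s(36) = 15; s(37) = 21; s(38) = 13; s(39) = 11; s(40) = 1; s(41) = 12; s(42) = 13; s(43) = 2; s(44) = 15; s(45) = 17; s(46) = 9; s(47) = 3; s(48) = 12; s(49) = 15.
Since (s(48), s(49)) = (s(0), s(1)) = (12, 15) (two consecutive terms determine the rest), the sequence is periodic with period 48.
(510 - 0) mod 48 = 30, so s(510) = s(30) = 4.

4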